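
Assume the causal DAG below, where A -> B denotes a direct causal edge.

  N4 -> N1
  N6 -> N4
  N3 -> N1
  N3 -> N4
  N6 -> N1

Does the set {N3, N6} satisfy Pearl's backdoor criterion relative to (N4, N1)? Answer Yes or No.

Backdoor paths from N4 to N1 (paths whose first edge points into N4):
  P1: N4 <- N3 -> N1
  P2: N4 <- N6 -> N1
Condition 1 (no descendant of N4 in the set): holds — descendants of N4 are {N1}; none are in {N3, N6}.
Condition 2 (every backdoor path blocked by {N3, N6}):
  P1: blocked at fork node N3 ∈ conditioning set.
  P2: blocked at fork node N6 ∈ conditioning set.
{N3, N6} satisfies the backdoor criterion.

Yes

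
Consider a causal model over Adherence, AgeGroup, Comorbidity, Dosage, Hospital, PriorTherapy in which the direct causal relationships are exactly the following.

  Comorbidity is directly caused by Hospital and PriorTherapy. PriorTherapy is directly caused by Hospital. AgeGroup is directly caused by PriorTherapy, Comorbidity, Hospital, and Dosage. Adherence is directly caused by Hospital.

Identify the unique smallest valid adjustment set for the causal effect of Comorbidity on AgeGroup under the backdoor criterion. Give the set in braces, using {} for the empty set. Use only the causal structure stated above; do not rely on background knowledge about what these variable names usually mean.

{Hospital, PriorTherapy}

Variables eligible for adjustment (non-descendants of Comorbidity, excluding Comorbidity and AgeGroup): {Adherence, Dosage, Hospital, PriorTherapy}.
Backdoor paths from Comorbidity to AgeGroup:
  P1: Comorbidity <- Hospital -> PriorTherapy -> AgeGroup
  P2: Comorbidity <- Hospital -> AgeGroup
  P3: Comorbidity <- PriorTherapy <- Hospital -> AgeGroup
  P4: Comorbidity <- PriorTherapy -> AgeGroup
The empty set is not sufficient: P1 (Comorbidity <- Hospital -> PriorTherapy -> AgeGroup) has no collider blocking it and no conditioned non-collider, so it is open.
Try {Hospital, PriorTherapy}:
  P1: blocked at fork node Hospital ∈ conditioning set.
  P2: blocked at fork node Hospital ∈ conditioning set.
  P3: blocked at chain node PriorTherapy ∈ conditioning set.
  P4: blocked at fork node PriorTherapy ∈ conditioning set.
{Hospital, PriorTherapy} contains no descendant of Comorbidity and blocks every backdoor path.
Every element of {Hospital, PriorTherapy} is needed (dropping Hospital leaves P2 open; dropping PriorTherapy leaves P4 open), so no proper subset is valid.
Among all size-2 subsets of the eligible variables, only {Hospital, PriorTherapy} blocks every backdoor path, so it is the unique smallest valid adjustment set.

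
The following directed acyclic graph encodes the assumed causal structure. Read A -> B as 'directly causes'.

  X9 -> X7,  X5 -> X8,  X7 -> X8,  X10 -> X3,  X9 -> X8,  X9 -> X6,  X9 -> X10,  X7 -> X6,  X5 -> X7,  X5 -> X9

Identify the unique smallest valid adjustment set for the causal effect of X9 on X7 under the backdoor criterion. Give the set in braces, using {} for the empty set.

Variables eligible for adjustment (non-descendants of X9, excluding X9 and X7): {X5}.
Backdoor paths from X9 to X7:
  P1: X9 <- X5 -> X7
  P2: X9 <- X5 -> X8 <- X7
The empty set is not sufficient: P1 (X9 <- X5 -> X7) has no collider blocking it and no conditioned non-collider, so it is open.
Try {X5}:
  P1: blocked at fork node X5 ∈ conditioning set.
  P2: blocked at fork node X5 ∈ conditioning set.
{X5} contains no descendant of X9 and blocks every backdoor path.
{X5} is the unique smallest valid adjustment set.

{X5}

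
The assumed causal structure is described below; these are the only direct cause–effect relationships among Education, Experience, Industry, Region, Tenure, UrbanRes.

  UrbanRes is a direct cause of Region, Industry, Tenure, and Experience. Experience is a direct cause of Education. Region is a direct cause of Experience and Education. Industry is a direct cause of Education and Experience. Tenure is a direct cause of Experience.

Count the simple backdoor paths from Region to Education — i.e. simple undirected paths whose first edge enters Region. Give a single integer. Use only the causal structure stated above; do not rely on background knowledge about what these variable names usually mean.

6

A backdoor path from Region to Education is any simple undirected path whose first edge points into Region (i.e. leaves Region via a parent).
Parents of Region: {UrbanRes}.
Enumerating:
  P1: Region <- UrbanRes -> Industry -> Experience -> Education
  P2: Region <- UrbanRes -> Industry -> Education
  P3: Region <- UrbanRes -> Tenure -> Experience <- Industry -> Education
  P4: Region <- UrbanRes -> Tenure -> Experience -> Education
  P5: Region <- UrbanRes -> Experience <- Industry -> Education
  P6: Region <- UrbanRes -> Experience -> Education
That exhausts the simple backdoor paths. Count: 6.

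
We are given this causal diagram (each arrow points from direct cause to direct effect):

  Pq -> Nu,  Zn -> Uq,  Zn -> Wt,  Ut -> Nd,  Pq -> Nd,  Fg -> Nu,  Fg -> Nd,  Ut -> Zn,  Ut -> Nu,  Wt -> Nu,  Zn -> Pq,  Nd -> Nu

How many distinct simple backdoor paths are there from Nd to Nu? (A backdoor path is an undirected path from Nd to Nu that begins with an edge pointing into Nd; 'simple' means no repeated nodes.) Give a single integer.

A backdoor path from Nd to Nu is any simple undirected path whose first edge points into Nd (i.e. leaves Nd via a parent).
Parents of Nd: {Fg, Pq, Ut}.
Enumerating:
  P1: Nd <- Ut -> Zn -> Pq -> Nu
  P2: Nd <- Ut -> Zn -> Wt -> Nu
  P3: Nd <- Ut -> Nu
  P4: Nd <- Fg -> Nu
  P5: Nd <- Pq <- Zn <- Ut -> Nu
  P6: Nd <- Pq <- Zn -> Wt -> Nu
  P7: Nd <- Pq -> Nu
That exhausts the simple backdoor paths. Count: 7.

7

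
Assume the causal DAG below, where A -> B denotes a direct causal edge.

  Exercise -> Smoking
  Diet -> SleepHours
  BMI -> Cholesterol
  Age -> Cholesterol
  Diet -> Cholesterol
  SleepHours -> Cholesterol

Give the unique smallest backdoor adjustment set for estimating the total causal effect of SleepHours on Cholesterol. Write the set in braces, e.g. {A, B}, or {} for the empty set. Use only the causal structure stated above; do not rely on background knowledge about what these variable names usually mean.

Variables eligible for adjustment (non-descendants of SleepHours, excluding SleepHours and Cholesterol): {Age, BMI, Diet, Exercise, Smoking}.
Backdoor paths from SleepHours to Cholesterol:
  P1: SleepHours <- Diet -> Cholesterol
The empty set is not sufficient: P1 (SleepHours <- Diet -> Cholesterol) has no collider blocking it and no conditioned non-collider, so it is open.
Try {Diet}:
  P1: blocked at fork node Diet ∈ conditioning set.
{Diet} contains no descendant of SleepHours and blocks every backdoor path.
No other singleton works — e.g. {Exercise} leaves P1 open — so {Diet} is the unique smallest valid adjustment set.

{Diet}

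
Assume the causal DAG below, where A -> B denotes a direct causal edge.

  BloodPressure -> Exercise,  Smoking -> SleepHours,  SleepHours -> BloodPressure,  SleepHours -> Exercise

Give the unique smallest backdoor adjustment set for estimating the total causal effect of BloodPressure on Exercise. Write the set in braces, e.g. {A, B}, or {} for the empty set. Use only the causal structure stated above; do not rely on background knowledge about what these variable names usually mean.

Variables eligible for adjustment (non-descendants of BloodPressure, excluding BloodPressure and Exercise): {SleepHours, Smoking}.
Backdoor paths from BloodPressure to Exercise:
  P1: BloodPressure <- SleepHours -> Exercise
The empty set is not sufficient: P1 (BloodPressure <- SleepHours -> Exercise) has no collider blocking it and no conditioned non-collider, so it is open.
Try {SleepHours}:
  P1: blocked at fork node SleepHours ∈ conditioning set.
{SleepHours} contains no descendant of BloodPressure and blocks every backdoor path.
No other singleton works — e.g. {Smoking} leaves P1 open — so {SleepHours} is the unique smallest valid adjustment set.

{SleepHours}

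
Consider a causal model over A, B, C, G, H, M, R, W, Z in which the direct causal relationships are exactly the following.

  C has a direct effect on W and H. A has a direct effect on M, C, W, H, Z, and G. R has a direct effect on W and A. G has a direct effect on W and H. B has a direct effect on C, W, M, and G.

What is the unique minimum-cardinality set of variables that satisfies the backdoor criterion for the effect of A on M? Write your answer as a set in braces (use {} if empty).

Variables eligible for adjustment (non-descendants of A, excluding A and M): {B, R}.
Backdoor paths from A to M:
  P1: A <- R -> W <- B -> M
  P2: A <- R -> W <- G <- B -> M
  P3: A <- R -> W <- G -> H <- C <- B -> M
  P4: A <- R -> W <- C <- B -> M
  P5: A <- R -> W <- C -> H <- G <- B -> M
Each backdoor path contains an unconditioned collider, so every path is already blocked with the empty conditioning set:
  P1: blocked at collider W (neither it nor any descendant is in the conditioning set).
  P2: blocked at collider W (neither it nor any descendant is in the conditioning set).
  P3: blocked at collider W (neither it nor any descendant is in the conditioning set).
  P4: blocked at collider W (neither it nor any descendant is in the conditioning set).
  P5: blocked at collider W (neither it nor any descendant is in the conditioning set).
The empty set is therefore the unique smallest valid set.

{}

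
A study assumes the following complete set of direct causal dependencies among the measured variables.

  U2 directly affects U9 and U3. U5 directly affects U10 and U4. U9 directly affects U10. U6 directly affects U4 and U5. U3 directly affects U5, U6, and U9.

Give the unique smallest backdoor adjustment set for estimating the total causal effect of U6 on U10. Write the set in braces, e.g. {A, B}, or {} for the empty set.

{U3}

Variables eligible for adjustment (non-descendants of U6, excluding U6 and U10): {U2, U3, U9}.
Backdoor paths from U6 to U10:
  P1: U6 <- U3 <- U2 -> U9 -> U10
  P2: U6 <- U3 -> U9 -> U10
  P3: U6 <- U3 -> U5 -> U10
The empty set is not sufficient: P1 (U6 <- U3 <- U2 -> U9 -> U10) has no collider blocking it and no conditioned non-collider, so it is open.
Try {U3}:
  P1: blocked at chain node U3 ∈ conditioning set.
  P2: blocked at fork node U3 ∈ conditioning set.
  P3: blocked at fork node U3 ∈ conditioning set.
{U3} contains no descendant of U6 and blocks every backdoor path.
No other singleton works — e.g. {U2} leaves P2 open — so {U3} is the unique smallest valid adjustment set.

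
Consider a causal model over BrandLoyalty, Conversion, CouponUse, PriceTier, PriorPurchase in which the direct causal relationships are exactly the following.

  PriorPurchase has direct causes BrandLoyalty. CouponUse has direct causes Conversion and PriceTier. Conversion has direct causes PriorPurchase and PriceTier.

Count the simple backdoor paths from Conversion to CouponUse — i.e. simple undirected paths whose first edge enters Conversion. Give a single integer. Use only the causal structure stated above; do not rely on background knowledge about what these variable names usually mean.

A backdoor path from Conversion to CouponUse is any simple undirected path whose first edge points into Conversion (i.e. leaves Conversion via a parent).
Parents of Conversion: {PriceTier, PriorPurchase}.
Enumerating:
  P1: Conversion <- PriceTier -> CouponUse
That exhausts the simple backdoor paths. Count: 1.

1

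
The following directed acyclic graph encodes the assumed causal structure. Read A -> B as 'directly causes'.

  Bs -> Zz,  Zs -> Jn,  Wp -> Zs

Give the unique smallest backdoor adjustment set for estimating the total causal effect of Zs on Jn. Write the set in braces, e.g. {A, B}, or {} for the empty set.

Variables eligible for adjustment (non-descendants of Zs, excluding Zs and Jn): {Bs, Wp, Zz}.
Backdoor paths from Zs to Jn:
  (none)
With no backdoor paths the empty set already satisfies the criterion, and it is trivially minimal.

{}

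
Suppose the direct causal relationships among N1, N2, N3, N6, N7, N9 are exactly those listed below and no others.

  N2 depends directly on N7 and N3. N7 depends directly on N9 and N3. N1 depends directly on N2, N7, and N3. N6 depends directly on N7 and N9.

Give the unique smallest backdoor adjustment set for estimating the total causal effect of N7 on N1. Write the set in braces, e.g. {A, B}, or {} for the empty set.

{N3}

Variables eligible for adjustment (non-descendants of N7, excluding N7 and N1): {N3, N9}.
Backdoor paths from N7 to N1:
  P1: N7 <- N3 -> N2 -> N1
  P2: N7 <- N3 -> N1
The empty set is not sufficient: P1 (N7 <- N3 -> N2 -> N1) has no collider blocking it and no conditioned non-collider, so it is open.
Try {N3}:
  P1: blocked at fork node N3 ∈ conditioning set.
  P2: blocked at fork node N3 ∈ conditioning set.
{N3} contains no descendant of N7 and blocks every backdoor path.
No other singleton works — e.g. {N9} leaves P1 open — so {N3} is the unique smallest valid adjustment set.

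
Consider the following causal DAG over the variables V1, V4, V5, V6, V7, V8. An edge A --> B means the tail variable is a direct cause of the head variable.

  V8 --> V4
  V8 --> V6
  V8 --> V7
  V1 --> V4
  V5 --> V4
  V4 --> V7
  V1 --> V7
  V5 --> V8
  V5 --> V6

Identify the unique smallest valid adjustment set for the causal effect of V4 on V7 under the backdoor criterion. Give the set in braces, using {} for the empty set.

Variables eligible for adjustment (non-descendants of V4, excluding V4 and V7): {V1, V5, V6, V8}.
Backdoor paths from V4 to V7:
  P1: V4 <- V1 -> V7
  P2: V4 <- V5 -> V8 -> V7
  P3: V4 <- V5 -> V6 <- V8 -> V7
  P4: V4 <- V8 -> V7
The empty set is not sufficient: P1 (V4 <- V1 -> V7) has no collider blocking it and no conditioned non-collider, so it is open.
Try {V1, V8}:
  P1: blocked at fork node V1 ∈ conditioning set.
  P2: blocked at chain node V8 ∈ conditioning set.
  P3: blocked at collider V6 (neither it nor any descendant is in the conditioning set).
  P4: blocked at fork node V8 ∈ conditioning set.
{V1, V8} contains no descendant of V4 and blocks every backdoor path.
Every element of {V1, V8} is needed (dropping V1 leaves P1 open; dropping V8 leaves P2 open), so no proper subset is valid.
Among all size-2 subsets of the eligible variables, only {V1, V8} blocks every backdoor path, so it is the unique smallest valid adjustment set.

{V1, V8}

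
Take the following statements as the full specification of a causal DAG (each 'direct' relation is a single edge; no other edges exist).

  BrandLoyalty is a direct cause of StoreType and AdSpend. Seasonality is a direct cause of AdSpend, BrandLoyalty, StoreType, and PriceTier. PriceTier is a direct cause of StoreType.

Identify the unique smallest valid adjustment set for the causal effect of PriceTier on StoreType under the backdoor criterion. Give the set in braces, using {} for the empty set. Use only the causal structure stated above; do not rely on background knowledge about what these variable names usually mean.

{Seasonality}

Variables eligible for adjustment (non-descendants of PriceTier, excluding PriceTier and StoreType): {AdSpend, BrandLoyalty, Seasonality}.
Backdoor paths from PriceTier to StoreType:
  P1: PriceTier <- Seasonality -> BrandLoyalty -> StoreType
  P2: PriceTier <- Seasonality -> AdSpend <- BrandLoyalty -> StoreType
  P3: PriceTier <- Seasonality -> StoreType
The empty set is not sufficient: P1 (PriceTier <- Seasonality -> BrandLoyalty -> StoreType) has no collider blocking it and no conditioned non-collider, so it is open.
Try {Seasonality}:
  P1: blocked at fork node Seasonality ∈ conditioning set.
  P2: blocked at fork node Seasonality ∈ conditioning set.
  P3: blocked at fork node Seasonality ∈ conditioning set.
{Seasonality} contains no descendant of PriceTier and blocks every backdoor path.
No other singleton works — e.g. {BrandLoyalty} leaves P3 open — so {Seasonality} is the unique smallest valid adjustment set.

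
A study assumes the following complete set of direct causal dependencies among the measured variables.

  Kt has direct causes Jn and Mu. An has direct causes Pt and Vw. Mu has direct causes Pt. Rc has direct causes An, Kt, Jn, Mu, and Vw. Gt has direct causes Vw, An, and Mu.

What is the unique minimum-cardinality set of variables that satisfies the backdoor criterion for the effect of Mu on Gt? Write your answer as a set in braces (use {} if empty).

{Pt}

Variables eligible for adjustment (non-descendants of Mu, excluding Mu and Gt): {An, Jn, Pt, Vw}.
Backdoor paths from Mu to Gt:
  P1: Mu <- Pt -> An <- Vw -> Gt
  P2: Mu <- Pt -> An -> Rc <- Vw -> Gt
  P3: Mu <- Pt -> An -> Gt
The empty set is not sufficient: P3 (Mu <- Pt -> An -> Gt) has no collider blocking it and no conditioned non-collider, so it is open.
Try {Pt}:
  P1: blocked at fork node Pt ∈ conditioning set.
  P2: blocked at fork node Pt ∈ conditioning set.
  P3: blocked at fork node Pt ∈ conditioning set.
{Pt} contains no descendant of Mu and blocks every backdoor path.
No other singleton works — e.g. {Vw} leaves P3 open — so {Pt} is the unique smallest valid adjustment set.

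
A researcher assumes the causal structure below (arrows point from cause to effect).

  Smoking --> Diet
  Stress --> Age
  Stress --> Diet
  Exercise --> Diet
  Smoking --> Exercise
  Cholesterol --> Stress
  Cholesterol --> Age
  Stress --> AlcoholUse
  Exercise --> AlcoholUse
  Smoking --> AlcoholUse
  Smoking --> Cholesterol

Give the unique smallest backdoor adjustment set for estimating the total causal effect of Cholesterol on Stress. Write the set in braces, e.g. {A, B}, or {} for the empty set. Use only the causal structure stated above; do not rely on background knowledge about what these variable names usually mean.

Variables eligible for adjustment (non-descendants of Cholesterol, excluding Cholesterol and Stress): {Exercise, Smoking}.
Backdoor paths from Cholesterol to Stress:
  P1: Cholesterol <- Smoking -> Exercise -> Diet <- Stress
  P2: Cholesterol <- Smoking -> Exercise -> AlcoholUse <- Stress
  P3: Cholesterol <- Smoking -> Diet <- Exercise -> AlcoholUse <- Stress
  P4: Cholesterol <- Smoking -> Diet <- Stress
  P5: Cholesterol <- Smoking -> AlcoholUse <- Exercise -> Diet <- Stress
  P6: Cholesterol <- Smoking -> AlcoholUse <- Stress
Each backdoor path contains an unconditioned collider, so every path is already blocked with the empty conditioning set:
  P1: blocked at collider Diet (neither it nor any descendant is in the conditioning set).
  P2: blocked at collider AlcoholUse (neither it nor any descendant is in the conditioning set).
  P3: blocked at collider Diet (neither it nor any descendant is in the conditioning set).
  P4: blocked at collider Diet (neither it nor any descendant is in the conditioning set).
  P5: blocked at collider AlcoholUse (neither it nor any descendant is in the conditioning set).
  P6: blocked at collider AlcoholUse (neither it nor any descendant is in the conditioning set).
The empty set is therefore the unique smallest valid set.

{}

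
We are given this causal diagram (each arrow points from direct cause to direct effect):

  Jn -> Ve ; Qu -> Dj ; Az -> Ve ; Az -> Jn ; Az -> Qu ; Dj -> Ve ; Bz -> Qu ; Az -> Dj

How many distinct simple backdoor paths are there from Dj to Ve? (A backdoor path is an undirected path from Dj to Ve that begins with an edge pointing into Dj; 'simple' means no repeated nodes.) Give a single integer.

A backdoor path from Dj to Ve is any simple undirected path whose first edge points into Dj (i.e. leaves Dj via a parent).
Parents of Dj: {Az, Qu}.
Enumerating:
  P1: Dj <- Az -> Jn -> Ve
  P2: Dj <- Az -> Ve
  P3: Dj <- Qu <- Az -> Jn -> Ve
  P4: Dj <- Qu <- Az -> Ve
That exhausts the simple backdoor paths. Count: 4.

4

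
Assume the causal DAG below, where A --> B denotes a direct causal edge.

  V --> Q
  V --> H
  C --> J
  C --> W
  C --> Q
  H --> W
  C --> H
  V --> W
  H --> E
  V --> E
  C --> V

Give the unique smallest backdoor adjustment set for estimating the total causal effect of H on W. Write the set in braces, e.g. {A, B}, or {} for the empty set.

{C, V}

Variables eligible for adjustment (non-descendants of H, excluding H and W): {C, J, Q, V}.
Backdoor paths from H to W:
  P1: H <- C -> V -> W
  P2: H <- C -> Q <- V -> W
  P3: H <- C -> W
  P4: H <- V <- C -> W
  P5: H <- V -> Q <- C -> W
  P6: H <- V -> W
The empty set is not sufficient: P1 (H <- C -> V -> W) has no collider blocking it and no conditioned non-collider, so it is open.
Try {C, V}:
  P1: blocked at fork node C ∈ conditioning set.
  P2: blocked at fork node C ∈ conditioning set.
  P3: blocked at fork node C ∈ conditioning set.
  P4: blocked at chain node V ∈ conditioning set.
  P5: blocked at fork node V ∈ conditioning set.
  P6: blocked at fork node V ∈ conditioning set.
{C, V} contains no descendant of H and blocks every backdoor path.
Every element of {C, V} is needed (dropping C leaves P3 open; dropping V leaves P6 open), so no proper subset is valid.
Among all size-2 subsets of the eligible variables, only {C, V} blocks every backdoor path, so it is the unique smallest valid adjustment set.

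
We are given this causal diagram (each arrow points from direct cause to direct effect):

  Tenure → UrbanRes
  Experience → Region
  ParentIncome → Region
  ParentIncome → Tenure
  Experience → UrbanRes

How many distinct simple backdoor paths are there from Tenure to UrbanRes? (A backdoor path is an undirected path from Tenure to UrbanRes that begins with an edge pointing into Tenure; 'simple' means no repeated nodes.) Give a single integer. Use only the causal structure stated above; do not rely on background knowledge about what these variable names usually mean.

1

A backdoor path from Tenure to UrbanRes is any simple undirected path whose first edge points into Tenure (i.e. leaves Tenure via a parent).
Parents of Tenure: {ParentIncome}.
Enumerating:
  P1: Tenure <- ParentIncome -> Region <- Experience -> UrbanRes
That exhausts the simple backdoor paths. Count: 1.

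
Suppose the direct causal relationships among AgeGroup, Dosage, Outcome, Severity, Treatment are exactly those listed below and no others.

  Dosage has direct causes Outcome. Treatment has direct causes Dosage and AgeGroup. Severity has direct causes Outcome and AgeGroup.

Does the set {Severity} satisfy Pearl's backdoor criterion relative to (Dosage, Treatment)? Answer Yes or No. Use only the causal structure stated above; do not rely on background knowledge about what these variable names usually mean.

No

Backdoor paths from Dosage to Treatment (paths whose first edge points into Dosage):
  P1: Dosage <- Outcome -> Severity <- AgeGroup -> Treatment
Condition 1 (no descendant of Dosage in the set): holds — descendants of Dosage are {Treatment}; none are in {Severity}.
Condition 2 (every backdoor path blocked by {Severity}):
  P1: open — collider(s) Severity are conditioned on (or have a conditioned descendant) and no non-collider on the path is in the set.
{Severity} does not satisfy the backdoor criterion.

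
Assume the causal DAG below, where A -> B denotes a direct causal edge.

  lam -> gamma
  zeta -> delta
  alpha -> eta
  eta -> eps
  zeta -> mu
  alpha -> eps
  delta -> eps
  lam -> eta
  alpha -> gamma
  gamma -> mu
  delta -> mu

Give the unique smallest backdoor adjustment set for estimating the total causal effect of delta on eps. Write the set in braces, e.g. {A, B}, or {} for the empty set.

{}

Variables eligible for adjustment (non-descendants of delta, excluding delta and eps): {alpha, eta, gamma, lam, zeta}.
Backdoor paths from delta to eps:
  P1: delta <- zeta -> mu <- gamma <- alpha -> eta -> eps
  P2: delta <- zeta -> mu <- gamma <- alpha -> eps
  P3: delta <- zeta -> mu <- gamma <- lam -> eta <- alpha -> eps
  P4: delta <- zeta -> mu <- gamma <- lam -> eta -> eps
Each backdoor path contains an unconditioned collider, so every path is already blocked with the empty conditioning set:
  P1: blocked at collider mu (neither it nor any descendant is in the conditioning set).
  P2: blocked at collider mu (neither it nor any descendant is in the conditioning set).
  P3: blocked at collider mu (neither it nor any descendant is in the conditioning set).
  P4: blocked at collider mu (neither it nor any descendant is in the conditioning set).
The empty set is therefore the unique smallest valid set.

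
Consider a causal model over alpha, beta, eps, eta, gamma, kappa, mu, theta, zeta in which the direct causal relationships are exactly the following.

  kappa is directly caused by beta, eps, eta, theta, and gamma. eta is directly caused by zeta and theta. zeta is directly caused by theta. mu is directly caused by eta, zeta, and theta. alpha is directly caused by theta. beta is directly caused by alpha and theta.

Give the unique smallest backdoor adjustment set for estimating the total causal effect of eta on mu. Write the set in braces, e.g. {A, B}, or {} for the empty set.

Variables eligible for adjustment (non-descendants of eta, excluding eta and mu): {alpha, beta, eps, gamma, theta, zeta}.
Backdoor paths from eta to mu:
  P1: eta <- theta -> zeta -> mu
  P2: eta <- theta -> mu
  P3: eta <- zeta <- theta -> mu
  P4: eta <- zeta -> mu
The empty set is not sufficient: P1 (eta <- theta -> zeta -> mu) has no collider blocking it and no conditioned non-collider, so it is open.
Try {theta, zeta}:
  P1: blocked at fork node theta ∈ conditioning set.
  P2: blocked at fork node theta ∈ conditioning set.
  P3: blocked at chain node zeta ∈ conditioning set.
  P4: blocked at fork node zeta ∈ conditioning set.
{theta, zeta} contains no descendant of eta and blocks every backdoor path.
Every element of {theta, zeta} is needed (dropping theta leaves P2 open; dropping zeta leaves P4 open), so no proper subset is valid.
Among all size-2 subsets of the eligible variables, only {theta, zeta} blocks every backdoor path, so it is the unique smallest valid adjustment set.

{theta, zeta}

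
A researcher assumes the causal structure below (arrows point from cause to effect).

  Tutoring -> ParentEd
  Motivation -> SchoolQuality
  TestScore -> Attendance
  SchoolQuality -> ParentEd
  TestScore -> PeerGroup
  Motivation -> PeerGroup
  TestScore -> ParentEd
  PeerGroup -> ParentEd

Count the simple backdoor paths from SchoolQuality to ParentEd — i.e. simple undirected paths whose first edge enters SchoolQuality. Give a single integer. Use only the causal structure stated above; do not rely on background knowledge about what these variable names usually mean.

A backdoor path from SchoolQuality to ParentEd is any simple undirected path whose first edge points into SchoolQuality (i.e. leaves SchoolQuality via a parent).
Parents of SchoolQuality: {Motivation}.
Enumerating:
  P1: SchoolQuality <- Motivation -> PeerGroup <- TestScore -> ParentEd
  P2: SchoolQuality <- Motivation -> PeerGroup -> ParentEd
That exhausts the simple backdoor paths. Count: 2.

2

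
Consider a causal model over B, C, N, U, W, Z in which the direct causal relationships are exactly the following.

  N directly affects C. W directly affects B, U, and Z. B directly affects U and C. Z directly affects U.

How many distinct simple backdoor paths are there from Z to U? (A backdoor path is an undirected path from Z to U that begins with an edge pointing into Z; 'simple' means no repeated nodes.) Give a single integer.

A backdoor path from Z to U is any simple undirected path whose first edge points into Z (i.e. leaves Z via a parent).
Parents of Z: {W}.
Enumerating:
  P1: Z <- W -> B -> U
  P2: Z <- W -> U
That exhausts the simple backdoor paths. Count: 2.

2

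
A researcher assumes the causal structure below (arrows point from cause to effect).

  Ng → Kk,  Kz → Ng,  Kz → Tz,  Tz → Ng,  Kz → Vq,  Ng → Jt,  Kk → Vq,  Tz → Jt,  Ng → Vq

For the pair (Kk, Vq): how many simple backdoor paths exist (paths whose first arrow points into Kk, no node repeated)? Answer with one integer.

4

A backdoor path from Kk to Vq is any simple undirected path whose first edge points into Kk (i.e. leaves Kk via a parent).
Parents of Kk: {Ng}.
Enumerating:
  P1: Kk <- Ng <- Kz -> Vq
  P2: Kk <- Ng <- Tz <- Kz -> Vq
  P3: Kk <- Ng -> Jt <- Tz <- Kz -> Vq
  P4: Kk <- Ng -> Vq
That exhausts the simple backdoor paths. Count: 4.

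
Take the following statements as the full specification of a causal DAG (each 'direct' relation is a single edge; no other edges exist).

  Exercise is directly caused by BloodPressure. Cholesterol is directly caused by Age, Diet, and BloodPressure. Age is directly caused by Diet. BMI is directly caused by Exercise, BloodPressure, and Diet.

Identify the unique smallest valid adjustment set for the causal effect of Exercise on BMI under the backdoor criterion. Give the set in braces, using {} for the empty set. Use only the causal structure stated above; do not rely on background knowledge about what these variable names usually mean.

Variables eligible for adjustment (non-descendants of Exercise, excluding Exercise and BMI): {Age, BloodPressure, Cholesterol, Diet}.
Backdoor paths from Exercise to BMI:
  P1: Exercise <- BloodPressure -> BMI
  P2: Exercise <- BloodPressure -> Cholesterol <- Diet -> BMI
  P3: Exercise <- BloodPressure -> Cholesterol <- Age <- Diet -> BMI
The empty set is not sufficient: P1 (Exercise <- BloodPressure -> BMI) has no collider blocking it and no conditioned non-collider, so it is open.
Try {BloodPressure}:
  P1: blocked at fork node BloodPressure ∈ conditioning set.
  P2: blocked at fork node BloodPressure ∈ conditioning set.
  P3: blocked at fork node BloodPressure ∈ conditioning set.
{BloodPressure} contains no descendant of Exercise and blocks every backdoor path.
No other singleton works — e.g. {Diet} leaves P1 open — so {BloodPressure} is the unique smallest valid adjustment set.

{BloodPressure}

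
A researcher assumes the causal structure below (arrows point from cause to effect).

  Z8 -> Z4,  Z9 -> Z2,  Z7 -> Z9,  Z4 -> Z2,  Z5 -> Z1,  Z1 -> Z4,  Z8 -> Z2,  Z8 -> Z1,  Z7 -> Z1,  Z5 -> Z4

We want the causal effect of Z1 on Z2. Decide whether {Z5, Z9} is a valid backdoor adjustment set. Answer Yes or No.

Backdoor paths from Z1 to Z2 (paths whose first edge points into Z1):
  P1: Z1 <- Z5 -> Z4 <- Z8 -> Z2
  P2: Z1 <- Z5 -> Z4 -> Z2
  P3: Z1 <- Z8 -> Z4 -> Z2
  P4: Z1 <- Z8 -> Z2
  P5: Z1 <- Z7 -> Z9 -> Z2
Condition 1 (no descendant of Z1 in the set): holds — descendants of Z1 are {Z2, Z4}; none are in {Z5, Z9}.
Condition 2 (every backdoor path blocked by {Z5, Z9}):
  P1: blocked at fork node Z5 ∈ conditioning set.
  P2: blocked at fork node Z5 ∈ conditioning set.
  P3: open — no interior node is in the conditioning set.
  P4: open — no interior node is in the conditioning set.
  P5: blocked at chain node Z9 ∈ conditioning set.
{Z5, Z9} does not satisfy the backdoor criterion.

No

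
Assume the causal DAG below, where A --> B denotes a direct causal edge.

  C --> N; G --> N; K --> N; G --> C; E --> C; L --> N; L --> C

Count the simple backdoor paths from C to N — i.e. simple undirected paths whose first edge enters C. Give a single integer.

A backdoor path from C to N is any simple undirected path whose first edge points into C (i.e. leaves C via a parent).
Parents of C: {E, G, L}.
Enumerating:
  P1: C <- L -> N
  P2: C <- G -> N
That exhausts the simple backdoor paths. Count: 2.

2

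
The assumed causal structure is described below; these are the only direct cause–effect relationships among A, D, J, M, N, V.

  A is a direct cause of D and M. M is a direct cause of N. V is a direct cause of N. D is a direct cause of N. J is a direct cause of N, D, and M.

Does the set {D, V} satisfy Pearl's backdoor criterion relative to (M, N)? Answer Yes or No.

Backdoor paths from M to N (paths whose first edge points into M):
  P1: M <- A -> D <- J -> N
  P2: M <- A -> D -> N
  P3: M <- J -> D -> N
  P4: M <- J -> N
Condition 1 (no descendant of M in the set): holds — descendants of M are {N}; none are in {D, V}.
Condition 2 (every backdoor path blocked by {D, V}):
  P1: open — collider(s) D are conditioned on (or have a conditioned descendant) and no non-collider on the path is in the set.
  P2: blocked at chain node D ∈ conditioning set.
  P3: blocked at chain node D ∈ conditioning set.
  P4: open — no interior node is in the conditioning set.
{D, V} does not satisfy the backdoor criterion.

No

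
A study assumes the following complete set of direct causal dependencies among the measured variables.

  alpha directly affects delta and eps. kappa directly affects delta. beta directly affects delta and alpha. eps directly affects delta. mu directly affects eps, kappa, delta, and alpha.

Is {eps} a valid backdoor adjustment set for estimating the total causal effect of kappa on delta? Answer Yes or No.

No

Backdoor paths from kappa to delta (paths whose first edge points into kappa):
  P1: kappa <- mu -> alpha <- beta -> delta
  P2: kappa <- mu -> alpha -> eps -> delta
  P3: kappa <- mu -> alpha -> delta
  P4: kappa <- mu -> eps <- alpha <- beta -> delta
  P5: kappa <- mu -> eps <- alpha -> delta
  P6: kappa <- mu -> eps -> delta
  P7: kappa <- mu -> delta
Condition 1 (no descendant of kappa in the set): holds — descendants of kappa are {delta}; none are in {eps}.
Condition 2 (every backdoor path blocked by {eps}):
  P1: open — collider(s) alpha are conditioned on (or have a conditioned descendant) and no non-collider on the path is in the set.
  P2: blocked at chain node eps ∈ conditioning set.
  P3: open — no interior node is in the conditioning set.
  P4: open — collider(s) eps are conditioned on (or have a conditioned descendant) and no non-collider on the path is in the set.
  P5: open — collider(s) eps are conditioned on (or have a conditioned descendant) and no non-collider on the path is in the set.
  P6: blocked at chain node eps ∈ conditioning set.
  P7: open — no interior node is in the conditioning set.
{eps} does not satisfy the backdoor criterion.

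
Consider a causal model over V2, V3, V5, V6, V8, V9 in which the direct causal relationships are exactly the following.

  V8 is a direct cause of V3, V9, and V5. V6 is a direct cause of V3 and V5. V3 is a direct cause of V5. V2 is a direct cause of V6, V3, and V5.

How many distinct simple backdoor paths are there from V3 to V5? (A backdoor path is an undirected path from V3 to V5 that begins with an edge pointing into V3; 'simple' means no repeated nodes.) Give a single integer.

A backdoor path from V3 to V5 is any simple undirected path whose first edge points into V3 (i.e. leaves V3 via a parent).
Parents of V3: {V2, V6, V8}.
Enumerating:
  P1: V3 <- V2 -> V6 -> V5
  P2: V3 <- V2 -> V5
  P3: V3 <- V6 <- V2 -> V5
  P4: V3 <- V6 -> V5
  P5: V3 <- V8 -> V5
That exhausts the simple backdoor paths. Count: 5.

5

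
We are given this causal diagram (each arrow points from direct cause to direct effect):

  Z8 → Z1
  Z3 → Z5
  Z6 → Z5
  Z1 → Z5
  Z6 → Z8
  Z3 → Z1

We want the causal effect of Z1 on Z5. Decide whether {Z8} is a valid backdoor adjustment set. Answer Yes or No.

No

Backdoor paths from Z1 to Z5 (paths whose first edge points into Z1):
  P1: Z1 <- Z3 -> Z5
  P2: Z1 <- Z8 <- Z6 -> Z5
Condition 1 (no descendant of Z1 in the set): holds — descendants of Z1 are {Z5}; none are in {Z8}.
Condition 2 (every backdoor path blocked by {Z8}):
  P1: open — no interior node is in the conditioning set.
  P2: blocked at chain node Z8 ∈ conditioning set.
{Z8} does not satisfy the backdoor criterion.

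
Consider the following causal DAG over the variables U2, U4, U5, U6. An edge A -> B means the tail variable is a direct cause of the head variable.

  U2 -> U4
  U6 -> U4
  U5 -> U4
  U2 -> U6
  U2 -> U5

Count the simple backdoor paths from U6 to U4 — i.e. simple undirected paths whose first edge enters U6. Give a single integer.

2

A backdoor path from U6 to U4 is any simple undirected path whose first edge points into U6 (i.e. leaves U6 via a parent).
Parents of U6: {U2}.
Enumerating:
  P1: U6 <- U2 -> U5 -> U4
  P2: U6 <- U2 -> U4
That exhausts the simple backdoor paths. Count: 2.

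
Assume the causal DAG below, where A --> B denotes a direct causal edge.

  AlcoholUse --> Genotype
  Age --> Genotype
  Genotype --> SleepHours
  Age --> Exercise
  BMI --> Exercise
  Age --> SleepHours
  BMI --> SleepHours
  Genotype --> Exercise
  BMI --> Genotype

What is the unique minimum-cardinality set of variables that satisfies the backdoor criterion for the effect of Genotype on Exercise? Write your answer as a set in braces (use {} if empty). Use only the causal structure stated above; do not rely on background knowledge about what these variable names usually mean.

{Age, BMI}

Variables eligible for adjustment (non-descendants of Genotype, excluding Genotype and Exercise): {Age, AlcoholUse, BMI}.
Backdoor paths from Genotype to Exercise:
  P1: Genotype <- BMI -> Exercise
  P2: Genotype <- BMI -> SleepHours <- Age -> Exercise
  P3: Genotype <- Age -> Exercise
  P4: Genotype <- Age -> SleepHours <- BMI -> Exercise
The empty set is not sufficient: P1 (Genotype <- BMI -> Exercise) has no collider blocking it and no conditioned non-collider, so it is open.
Try {Age, BMI}:
  P1: blocked at fork node BMI ∈ conditioning set.
  P2: blocked at fork node BMI ∈ conditioning set.
  P3: blocked at fork node Age ∈ conditioning set.
  P4: blocked at fork node Age ∈ conditioning set.
{Age, BMI} contains no descendant of Genotype and blocks every backdoor path.
Every element of {Age, BMI} is needed (dropping Age leaves P3 open; dropping BMI leaves P1 open), so no proper subset is valid.
Among all size-2 subsets of the eligible variables, only {Age, BMI} blocks every backdoor path, so it is the unique smallest valid adjustment set.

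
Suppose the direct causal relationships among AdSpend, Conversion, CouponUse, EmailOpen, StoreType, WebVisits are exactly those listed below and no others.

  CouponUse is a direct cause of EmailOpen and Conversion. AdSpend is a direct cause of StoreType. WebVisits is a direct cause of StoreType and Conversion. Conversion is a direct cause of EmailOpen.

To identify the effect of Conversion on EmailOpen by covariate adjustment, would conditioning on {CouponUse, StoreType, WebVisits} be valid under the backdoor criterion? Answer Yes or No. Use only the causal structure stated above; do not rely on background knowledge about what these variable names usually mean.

Yes

Backdoor paths from Conversion to EmailOpen (paths whose first edge points into Conversion):
  P1: Conversion <- CouponUse -> EmailOpen
Condition 1 (no descendant of Conversion in the set): holds — descendants of Conversion are {EmailOpen}; none are in {CouponUse, StoreType, WebVisits}.
Condition 2 (every backdoor path blocked by {CouponUse, StoreType, WebVisits}):
  P1: blocked at fork node CouponUse ∈ conditioning set.
{CouponUse, StoreType, WebVisits} satisfies the backdoor criterion.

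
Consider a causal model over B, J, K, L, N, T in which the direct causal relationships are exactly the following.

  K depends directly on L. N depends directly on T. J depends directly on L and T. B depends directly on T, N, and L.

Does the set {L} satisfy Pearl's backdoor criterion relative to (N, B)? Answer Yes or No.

Backdoor paths from N to B (paths whose first edge points into N):
  P1: N <- T -> J <- L -> B
  P2: N <- T -> B
Condition 1 (no descendant of N in the set): holds — descendants of N are {B}; none are in {L}.
Condition 2 (every backdoor path blocked by {L}):
  P1: blocked at collider J (neither it nor any descendant is in the conditioning set).
  P2: open — no interior node is in the conditioning set.
{L} does not satisfy the backdoor criterion.

No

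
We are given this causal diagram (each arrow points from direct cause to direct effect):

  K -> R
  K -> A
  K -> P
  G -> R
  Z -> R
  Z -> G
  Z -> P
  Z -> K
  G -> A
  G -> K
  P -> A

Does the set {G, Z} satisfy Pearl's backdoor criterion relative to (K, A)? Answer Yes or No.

Yes

Backdoor paths from K to A (paths whose first edge points into K):
  P1: K <- Z -> G -> A
  P2: K <- Z -> P -> A
  P3: K <- Z -> R <- G -> A
  P4: K <- G <- Z -> P -> A
  P5: K <- G -> R <- Z -> P -> A
  P6: K <- G -> A
Condition 1 (no descendant of K in the set): holds — descendants of K are {A, P, R}; none are in {G, Z}.
Condition 2 (every backdoor path blocked by {G, Z}):
  P1: blocked at fork node Z ∈ conditioning set.
  P2: blocked at fork node Z ∈ conditioning set.
  P3: blocked at fork node Z ∈ conditioning set.
  P4: blocked at chain node G ∈ conditioning set.
  P5: blocked at fork node G ∈ conditioning set.
  P6: blocked at fork node G ∈ conditioning set.
{G, Z} satisfies the backdoor criterion.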